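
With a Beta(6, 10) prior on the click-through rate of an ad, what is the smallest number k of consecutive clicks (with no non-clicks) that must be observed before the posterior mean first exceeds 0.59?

After k clicks and 0 non-clicks the posterior is Beta(6+k, 10), with mean (6+k)/(6+10+k).
Set (6+k)/(16+k) > 0.59 and solve: k > (0.59·16 − 6)/(1 − 0.59) = 8.390.
The smallest integer exceeding 8.390 is 9.

k = 9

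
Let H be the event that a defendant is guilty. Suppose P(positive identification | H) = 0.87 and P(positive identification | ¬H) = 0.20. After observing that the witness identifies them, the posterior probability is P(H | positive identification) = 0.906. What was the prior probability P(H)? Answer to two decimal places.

Bayes' rule in odds form gives O(H|E) = O(H)·[P(E|H)/P(E|¬H)], hence O(H) = O(H|E)/LR.
Posterior odds = 0.906/(1−0.906) = 9.6383. LR = 0.87/0.20 = 4.3500.
Prior odds = 9.6383/4.3500 = 2.2157, so P(H) = 2.2157/(1+2.2157) ≈ 0.69.

P(H) = 0.69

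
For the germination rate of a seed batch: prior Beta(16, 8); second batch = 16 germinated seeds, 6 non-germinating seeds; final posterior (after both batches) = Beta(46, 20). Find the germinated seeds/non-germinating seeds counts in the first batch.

Because Beta–binomial updating is additive in the counts, the combined data contributed (α_post−α_prior, β_post−β_prior) successes and failures.
Total across both batches: 46−16=30 germinated seeds, 20−8=12 non-germinating seeds.
Subtract the second batch: 30−16=14 germinated seeds and 12−6=6 non-germinating seeds.

14 germinated seeds and 6 non-germinating seeds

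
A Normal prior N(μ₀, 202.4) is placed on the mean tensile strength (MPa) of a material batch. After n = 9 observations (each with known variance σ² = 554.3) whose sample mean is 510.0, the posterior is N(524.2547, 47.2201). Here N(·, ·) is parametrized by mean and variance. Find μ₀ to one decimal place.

μ₀ = 571.1

The posterior mean is a precision-weighted average: μ_n = (τ₀μ₀ + τ_data·x̄)/(τ₀+τ_data), with τ₀=1/σ₀² and τ_data=n/σ².
Here τ₀ = 1/202.4 = 0.004941 and τ_data = 9/554.3 = 0.016237, so τ_n = 0.021178.
Rearranging for μ₀: μ₀ = (μ_n·τ_n − τ_data·x̄)/τ₀ = (524.2547·0.021178 − 0.016237·510.0) / 0.004941 = 2.821796/0.004941 ≈ 571.1.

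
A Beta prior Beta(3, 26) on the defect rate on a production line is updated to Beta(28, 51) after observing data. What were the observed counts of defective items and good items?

25 defective items and 25 good items

Beta is conjugate to the binomial likelihood: posterior = Beta(a+s, b+f).
So s = 28 − 3 = 25 and f = 51 − 26 = 25.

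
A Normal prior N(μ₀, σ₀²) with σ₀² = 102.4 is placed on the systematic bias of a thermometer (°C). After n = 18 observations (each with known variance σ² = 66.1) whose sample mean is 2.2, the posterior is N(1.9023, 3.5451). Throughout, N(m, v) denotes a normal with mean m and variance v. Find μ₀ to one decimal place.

The posterior mean is a precision-weighted average: μ_n = (τ₀μ₀ + τ_data·x̄)/(τ₀+τ_data), with τ₀=1/σ₀² and τ_data=n/σ².
Here τ₀ = 1/102.4 = 0.009766 and τ_data = 18/66.1 = 0.272315, so τ_n = 0.282081.
Rearranging for μ₀: μ₀ = (μ_n·τ_n − τ_data·x̄)/τ₀ = (1.9023·0.282081 − 0.272315·2.2) / 0.009766 = -0.062490/0.009766 ≈ -6.4.

μ₀ = -6.4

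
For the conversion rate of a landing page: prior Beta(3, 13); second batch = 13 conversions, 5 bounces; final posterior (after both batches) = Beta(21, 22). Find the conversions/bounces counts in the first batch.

5 conversions and 4 bounces

Sequential conjugate updates are equivalent to a single update on the pooled data, so total successes = posterior α − prior α and total failures = posterior β − prior β.
Total across both batches: 21−3=18 conversions, 22−13=9 bounces.
Subtract the second batch: 18−13=5 conversions and 9−5=4 bounces.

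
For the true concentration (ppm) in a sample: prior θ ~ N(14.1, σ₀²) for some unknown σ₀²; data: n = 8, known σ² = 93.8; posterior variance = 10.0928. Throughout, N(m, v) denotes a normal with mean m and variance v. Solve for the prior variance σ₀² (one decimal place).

σ₀² = 72.5

For the Normal–Normal model with known σ², precisions add: τ_n = τ₀ + n/σ².
So 1/σ₀² = 1/10.0928 − 8/93.8 = 0.099081 − 0.085288 = 0.013793.
Hence σ₀² = 1/0.013793 ≈ 72.5.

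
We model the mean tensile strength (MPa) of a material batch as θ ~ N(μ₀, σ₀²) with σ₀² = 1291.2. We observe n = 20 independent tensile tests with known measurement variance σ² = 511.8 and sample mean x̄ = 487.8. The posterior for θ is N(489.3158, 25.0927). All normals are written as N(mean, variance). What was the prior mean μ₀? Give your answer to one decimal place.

μ₀ = 565.8

The posterior mean is a precision-weighted average: μ_n = (τ₀μ₀ + τ_data·x̄)/(τ₀+τ_data), with τ₀=1/σ₀² and τ_data=n/σ².
Here τ₀ = 1/1291.2 = 0.000774 and τ_data = 20/511.8 = 0.039078, so τ_n = 0.039852.
Rearranging for μ₀: μ₀ = (μ_n·τ_n − τ_data·x̄)/τ₀ = (489.3158·0.039852 − 0.039078·487.8) / 0.000774 = 0.437965/0.000774 ≈ 565.8.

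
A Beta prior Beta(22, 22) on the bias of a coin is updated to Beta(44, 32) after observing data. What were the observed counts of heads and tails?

Beta is conjugate to the binomial likelihood: posterior = Beta(α+s, β+f).
So s = 44 − 22 = 22 and f = 32 − 22 = 10.

22 heads and 10 tails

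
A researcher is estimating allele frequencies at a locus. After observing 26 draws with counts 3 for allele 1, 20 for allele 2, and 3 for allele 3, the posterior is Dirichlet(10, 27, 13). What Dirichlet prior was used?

Dirichlet(7, 7, 10)

For a Dirichlet(α) prior with multinomial counts c, the posterior is Dirichlet(α + c) componentwise.
Subtract each count from the matching posterior parameter: 10−3=7, 27−20=7, 13−3=10.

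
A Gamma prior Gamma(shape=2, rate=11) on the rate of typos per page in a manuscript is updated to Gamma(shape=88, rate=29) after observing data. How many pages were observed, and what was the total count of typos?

n = 18 pages with total 86 typos

A Gamma(α, β) prior (rate parametrization) on a Poisson rate with n observations summing to S gives posterior Gamma(α+S, β+n).
Matching: Σxᵢ = 88 − 2 = 86 and n = 29 − 11 = 18.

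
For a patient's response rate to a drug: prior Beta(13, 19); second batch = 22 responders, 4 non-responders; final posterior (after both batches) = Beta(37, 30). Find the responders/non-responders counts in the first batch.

2 responders and 7 non-responders

Because Beta–binomial updating is additive in the counts, the combined data contributed (α_post−α_prior, β_post−β_prior) successes and failures.
Total across both batches: 37−13=24 responders, 30−19=11 non-responders.
Subtract the second batch: 24−22=2 responders and 11−4=7 non-responders.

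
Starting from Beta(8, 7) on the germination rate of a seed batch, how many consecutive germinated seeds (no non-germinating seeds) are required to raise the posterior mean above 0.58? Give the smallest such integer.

After k germinated seeds and 0 non-germinating seeds the posterior is Beta(8+k, 7), with mean (8+k)/(8+7+k).
Set (8+k)/(15+k) > 0.58 and solve: k > (0.58·15 − 8)/(1 − 0.58) = 1.667.
The smallest integer exceeding 1.667 is 2, and checking k=2: (10)/(17) = 0.5882 > 0.58.

k = 2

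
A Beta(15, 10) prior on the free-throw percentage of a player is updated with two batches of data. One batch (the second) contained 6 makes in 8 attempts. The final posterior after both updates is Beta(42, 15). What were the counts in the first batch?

Because Beta–binomial updating is additive in the counts, the combined data contributed (α_post−α_prior, β_post−β_prior) successes and failures.
Total across both batches: 42−15=27 makes, 15−10=5 misses.
Subtract the second batch: 27−6=21 makes and 5−2=3 misses.

21 makes and 3 misses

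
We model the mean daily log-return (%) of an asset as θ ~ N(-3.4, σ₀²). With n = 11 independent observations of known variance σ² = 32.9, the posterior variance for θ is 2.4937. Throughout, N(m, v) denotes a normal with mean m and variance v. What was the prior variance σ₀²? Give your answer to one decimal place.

σ₀² = 15.0

For the Normal–Normal model with known σ², precisions add: τ_n = τ₀ + n/σ².
So 1/σ₀² = 1/2.4937 − 11/32.9 = 0.401011 − 0.334347 = 0.066664.
Hence σ₀² = 1/0.066664 ≈ 15.0.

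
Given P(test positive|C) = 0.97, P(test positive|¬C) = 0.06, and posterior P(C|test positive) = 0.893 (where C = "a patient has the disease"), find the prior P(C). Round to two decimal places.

P(C) = 0.34

Bayes' rule in odds form gives O(C|E) = O(C)·[P(E|C)/P(E|¬C)], hence O(C) = O(C|E)/LR.
Posterior odds = 0.893/(1−0.893) = 8.3458. LR = 0.97/0.06 = 16.1667.
Prior odds = 8.3458/16.1667 = 0.5162, so P(C) = 0.5162/(1+0.5162) ≈ 0.34.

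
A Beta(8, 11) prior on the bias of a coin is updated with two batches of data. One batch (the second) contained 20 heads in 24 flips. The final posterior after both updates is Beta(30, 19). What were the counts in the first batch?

2 heads and 4 tails

Because Beta–binomial updating is additive in the counts, the combined data contributed (α_post−α_prior, β_post−β_prior) successes and failures.
Total across both batches: 30−8=22 heads, 19−11=8 tails.
Subtract the second batch: 22−20=2 heads and 8−4=4 tails.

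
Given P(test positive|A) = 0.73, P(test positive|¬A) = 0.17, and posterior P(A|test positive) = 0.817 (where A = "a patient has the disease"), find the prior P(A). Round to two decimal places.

Bayes' rule in odds form gives O(A|E) = O(A)·[P(E|A)/P(E|¬A)], hence O(A) = O(A|E)/LR.
Posterior odds = 0.817/(1−0.817) = 4.4645. LR = 0.73/0.17 = 4.2941.
Prior odds = 4.4645/4.2941 = 1.0397, so P(A) = 1.0397/(1+1.0397) ≈ 0.51.

P(A) = 0.51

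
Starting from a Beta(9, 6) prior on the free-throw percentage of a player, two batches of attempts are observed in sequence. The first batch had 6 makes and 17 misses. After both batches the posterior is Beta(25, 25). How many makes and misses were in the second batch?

10 makes and 2 misses

Because Beta–binomial updating is additive in the counts, the combined data contributed (α_post−α_prior, β_post−β_prior) successes and failures.
Total across both batches: 25−9=16 makes, 25−6=19 misses.
Subtract the first batch: 16−6=10 makes and 19−17=2 misses.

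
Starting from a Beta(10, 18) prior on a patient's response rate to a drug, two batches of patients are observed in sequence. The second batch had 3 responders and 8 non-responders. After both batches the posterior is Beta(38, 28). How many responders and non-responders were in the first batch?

Sequential conjugate updates are equivalent to a single update on the pooled data, so total successes = posterior α − prior α and total failures = posterior β − prior β.
Total across both batches: 38−10=28 responders, 28−18=10 non-responders.
Subtract the second batch: 28−3=25 responders and 10−8=2 non-responders.

25 responders and 2 non-responders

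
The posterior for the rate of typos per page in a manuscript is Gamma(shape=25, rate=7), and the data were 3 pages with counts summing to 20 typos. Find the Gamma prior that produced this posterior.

A Gamma(α, β) prior (rate parametrization) on a Poisson rate with n observations summing to S gives posterior Gamma(α+S, β+n).
So α = 25 − 20 = 5 and β = 7 − 3 = 4.

Gamma(shape=5, rate=4)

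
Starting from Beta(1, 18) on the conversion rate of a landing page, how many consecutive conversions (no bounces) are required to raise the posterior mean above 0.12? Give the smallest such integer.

k = 2

After k conversions and 0 bounces the posterior is Beta(1+k, 18), with mean (1+k)/(1+18+k).
Set (1+k)/(19+k) > 0.12 and solve: k > (0.12·19 − 1)/(1 − 0.12) = 1.455.
The smallest integer exceeding 1.455 is 2, and checking k=2: (3)/(21) = 0.1429 > 0.12.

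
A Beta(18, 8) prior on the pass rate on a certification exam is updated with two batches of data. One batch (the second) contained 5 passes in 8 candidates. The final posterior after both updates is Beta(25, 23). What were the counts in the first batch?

2 passes and 12 failures

Sequential conjugate updates are equivalent to a single update on the pooled data, so total successes = posterior α − prior α and total failures = posterior β − prior β.
Total across both batches: 25−18=7 passes, 23−8=15 failures.
Subtract the second batch: 7−5=2 passes and 15−3=12 failures.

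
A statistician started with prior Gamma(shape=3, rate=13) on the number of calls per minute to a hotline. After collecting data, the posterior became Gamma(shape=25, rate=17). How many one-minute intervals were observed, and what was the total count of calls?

A Gamma(α, β) prior (rate parametrization) on a Poisson rate with n observations summing to S gives posterior Gamma(α+S, β+n).
Matching: Σxᵢ = 25 − 3 = 22 and n = 17 − 13 = 4.

n = 4 one-minute intervals with total 22 calls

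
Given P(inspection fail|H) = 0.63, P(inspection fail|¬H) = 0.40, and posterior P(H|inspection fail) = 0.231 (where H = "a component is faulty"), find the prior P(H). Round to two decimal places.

In odds form, posterior odds = prior odds × likelihood ratio, so prior odds = posterior odds ÷ LR.
Posterior odds = 0.231/(1−0.231) = 0.3004. LR = 0.63/0.40 = 1.5750.
Prior odds = 0.3004/1.5750 = 0.1907, so P(H) = 0.1907/(1+0.1907) ≈ 0.16.

P(H) = 0.16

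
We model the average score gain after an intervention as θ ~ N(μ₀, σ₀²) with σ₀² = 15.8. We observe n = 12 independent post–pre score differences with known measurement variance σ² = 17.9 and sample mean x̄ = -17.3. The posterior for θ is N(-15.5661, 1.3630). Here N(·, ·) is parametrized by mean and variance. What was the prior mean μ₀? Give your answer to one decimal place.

With known observation variance, the Normal–Normal posterior has precision τ_n = τ₀ + n/σ² and mean μ_n = (τ₀μ₀ + (n/σ²)x̄)/τ_n.
Here τ₀ = 1/15.8 = 0.063291 and τ_data = 12/17.9 = 0.670391, so τ_n = 0.733682.
Rearranging for μ₀: μ₀ = (μ_n·τ_n − τ_data·x̄)/τ₀ = (-15.5661·0.733682 − 0.670391·-17.3) / 0.063291 = 0.177197/0.063291 ≈ 2.8.

μ₀ = 2.8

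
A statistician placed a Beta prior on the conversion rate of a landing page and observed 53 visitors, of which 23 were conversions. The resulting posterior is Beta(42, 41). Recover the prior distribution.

Beta is conjugate to the binomial likelihood: posterior = Beta(a+s, b+f).
So a = 42 − 23 = 19 and b = 41 − 30 = 11.

Beta(19, 11)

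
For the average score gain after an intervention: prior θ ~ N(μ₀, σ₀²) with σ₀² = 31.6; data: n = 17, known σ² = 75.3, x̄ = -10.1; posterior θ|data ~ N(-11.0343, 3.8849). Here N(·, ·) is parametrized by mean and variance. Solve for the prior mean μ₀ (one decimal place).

μ₀ = -17.7

With known observation variance, the Normal–Normal posterior has precision τ_n = τ₀ + n/σ² and mean μ_n = (τ₀μ₀ + (n/σ²)x̄)/τ_n.
Here τ₀ = 1/31.6 = 0.031646 and τ_data = 17/75.3 = 0.225764, so τ_n = 0.257410.
Rearranging for μ₀: μ₀ = (μ_n·τ_n − τ_data·x̄)/τ₀ = (-11.0343·0.257410 − 0.225764·-10.1) / 0.031646 = -0.560123/0.031646 ≈ -17.7.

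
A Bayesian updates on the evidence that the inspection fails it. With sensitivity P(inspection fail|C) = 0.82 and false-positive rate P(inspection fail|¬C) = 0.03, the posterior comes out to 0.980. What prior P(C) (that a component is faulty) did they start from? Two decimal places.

P(C) = 0.64

In odds form, posterior odds = prior odds × likelihood ratio, so prior odds = posterior odds ÷ LR.
Posterior odds = 0.980/(1−0.980) = 49.0000. LR = 0.82/0.03 = 27.3333.
Prior odds = 49.0000/27.3333 = 1.7927, so P(C) = 1.7927/(1+1.7927) ≈ 0.64.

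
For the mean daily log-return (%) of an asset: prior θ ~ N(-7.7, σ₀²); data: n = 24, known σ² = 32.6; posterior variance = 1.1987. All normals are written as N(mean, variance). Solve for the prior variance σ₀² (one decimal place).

σ₀² = 10.2

For the Normal–Normal model with known σ², precisions add: τ_n = τ₀ + n/σ².
So 1/σ₀² = 1/1.1987 − 24/32.6 = 0.834237 − 0.736196 = 0.098041.
Hence σ₀² = 1/0.098041 ≈ 10.2.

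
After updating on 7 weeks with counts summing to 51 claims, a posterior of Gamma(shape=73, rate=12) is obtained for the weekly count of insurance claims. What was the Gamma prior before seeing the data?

Gamma–Poisson conjugacy: posterior shape = α + Σxᵢ, posterior rate = β + n.
So α = 73 − 51 = 22 and β = 12 − 7 = 5.

Gamma(shape=22, rate=5)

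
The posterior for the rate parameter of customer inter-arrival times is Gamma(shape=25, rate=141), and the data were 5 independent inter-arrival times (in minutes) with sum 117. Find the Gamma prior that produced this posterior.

Gamma–exponential conjugacy: posterior shape = α + n, posterior rate = β + Σtᵢ.
So α = 25 − 5 = 20 and β = 141 − 117 = 24.

Gamma(shape=20, rate=24)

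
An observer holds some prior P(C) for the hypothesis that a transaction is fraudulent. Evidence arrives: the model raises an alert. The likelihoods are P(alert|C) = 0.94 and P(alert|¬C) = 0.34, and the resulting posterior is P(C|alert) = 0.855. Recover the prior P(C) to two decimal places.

Bayes' rule in odds form gives O(C|E) = O(C)·[P(E|C)/P(E|¬C)], hence O(C) = O(C|E)/LR.
Posterior odds = 0.855/(1−0.855) = 5.8966. LR = 0.94/0.34 = 2.7647.
Prior odds = 5.8966/2.7647 = 2.1328, so P(C) = 2.1328/(1+2.1328) ≈ 0.68.

P(C) = 0.68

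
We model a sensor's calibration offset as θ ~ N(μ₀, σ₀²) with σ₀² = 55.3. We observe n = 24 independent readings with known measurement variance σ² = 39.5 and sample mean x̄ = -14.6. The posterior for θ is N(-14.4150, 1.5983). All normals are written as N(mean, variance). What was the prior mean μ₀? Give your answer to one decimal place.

μ₀ = -8.2

With known observation variance, the Normal–Normal posterior has precision τ_n = τ₀ + n/σ² and mean μ_n = (τ₀μ₀ + (n/σ²)x̄)/τ_n.
Here τ₀ = 1/55.3 = 0.018083 and τ_data = 24/39.5 = 0.607595, so τ_n = 0.625678.
Rearranging for μ₀: μ₀ = (μ_n·τ_n − τ_data·x̄)/τ₀ = (-14.4150·0.625678 − 0.607595·-14.6) / 0.018083 = -0.148261/0.018083 ≈ -8.2.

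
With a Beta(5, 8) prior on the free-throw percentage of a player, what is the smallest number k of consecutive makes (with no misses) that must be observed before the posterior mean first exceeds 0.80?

k = 28

After k makes and 0 misses the posterior is Beta(5+k, 8), with mean (5+k)/(5+8+k).
Set (5+k)/(13+k) > 0.80 and solve: k > (0.80·13 − 5)/(1 − 0.80) = 27.000.
The smallest integer exceeding 27.000 is 28, and checking k=28: (33)/(41) = 0.8049 > 0.80.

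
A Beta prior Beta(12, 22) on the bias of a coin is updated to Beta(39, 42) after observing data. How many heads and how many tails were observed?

27 heads and 20 tails

Beta is conjugate to the binomial likelihood: posterior = Beta(α+s, β+f).
So s = 39 − 12 = 27 and f = 42 − 22 = 20.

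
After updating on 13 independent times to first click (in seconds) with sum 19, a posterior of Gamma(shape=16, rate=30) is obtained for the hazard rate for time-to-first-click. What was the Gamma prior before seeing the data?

Gamma–exponential conjugacy: posterior shape = α + n, posterior rate = β + Σtᵢ.
So α = 16 − 13 = 3 and β = 30 − 19 = 11.

Gamma(shape=3, rate=11)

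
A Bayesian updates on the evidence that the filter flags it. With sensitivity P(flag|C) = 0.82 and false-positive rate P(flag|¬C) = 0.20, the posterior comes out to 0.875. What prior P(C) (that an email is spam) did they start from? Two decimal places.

Bayes' rule in odds form gives O(C|E) = O(C)·[P(E|C)/P(E|¬C)], hence O(C) = O(C|E)/LR.
Posterior odds = 0.875/(1−0.875) = 7.0000. LR = 0.82/0.20 = 4.1000.
Prior odds = 7.0000/4.1000 = 1.7073, so P(C) = 1.7073/(1+1.7073) ≈ 0.63.

P(C) = 0.63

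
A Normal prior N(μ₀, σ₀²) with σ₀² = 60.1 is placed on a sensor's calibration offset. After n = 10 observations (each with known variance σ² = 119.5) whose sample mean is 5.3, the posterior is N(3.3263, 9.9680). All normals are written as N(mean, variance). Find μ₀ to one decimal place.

μ₀ = -6.6

With known observation variance, the Normal–Normal posterior has precision τ_n = τ₀ + n/σ² and mean μ_n = (τ₀μ₀ + (n/σ²)x̄)/τ_n.
Here τ₀ = 1/60.1 = 0.016639 and τ_data = 10/119.5 = 0.083682, so τ_n = 0.100321.
Rearranging for μ₀: μ₀ = (μ_n·τ_n − τ_data·x̄)/τ₀ = (3.3263·0.100321 − 0.083682·5.3) / 0.016639 = -0.109817/0.016639 ≈ -6.6.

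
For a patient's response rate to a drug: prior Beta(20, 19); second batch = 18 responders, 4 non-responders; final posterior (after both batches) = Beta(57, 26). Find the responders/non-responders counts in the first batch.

Sequential conjugate updates are equivalent to a single update on the pooled data, so total successes = posterior α − prior α and total failures = posterior β − prior β.
Total across both batches: 57−20=37 responders, 26−19=7 non-responders.
Subtract the second batch: 37−18=19 responders and 7−4=3 non-responders.

19 responders and 3 non-responders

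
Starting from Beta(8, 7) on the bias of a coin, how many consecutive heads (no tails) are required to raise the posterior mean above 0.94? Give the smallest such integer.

After k heads and 0 tails the posterior is Beta(8+k, 7), with mean (8+k)/(8+7+k).
Set (8+k)/(15+k) > 0.94 and solve: k > (0.94·15 − 8)/(1 − 0.94) = 101.667.
The smallest integer exceeding 101.667 is 102, and checking k=102: (110)/(117) = 0.9402 > 0.94.

k = 102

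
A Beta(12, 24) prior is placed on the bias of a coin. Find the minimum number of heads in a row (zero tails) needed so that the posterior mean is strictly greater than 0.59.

After k heads and 0 tails the posterior is Beta(12+k, 24), with mean (12+k)/(12+24+k).
Set (12+k)/(36+k) > 0.59 and solve: k > (0.59·36 − 12)/(1 − 0.59) = 22.537.
The smallest integer exceeding 22.537 is 23.

k = 23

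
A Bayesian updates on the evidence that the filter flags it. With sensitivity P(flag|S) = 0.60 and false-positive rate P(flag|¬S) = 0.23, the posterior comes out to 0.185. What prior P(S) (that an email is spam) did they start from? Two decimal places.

P(S) = 0.08

Bayes' rule in odds form gives O(S|E) = O(S)·[P(E|S)/P(E|¬S)], hence O(S) = O(S|E)/LR.
Posterior odds = 0.185/(1−0.185) = 0.2270. LR = 0.60/0.23 = 2.6087.
Prior odds = 0.2270/2.6087 = 0.0870, so P(S) = 0.0870/(1+0.0870) ≈ 0.08.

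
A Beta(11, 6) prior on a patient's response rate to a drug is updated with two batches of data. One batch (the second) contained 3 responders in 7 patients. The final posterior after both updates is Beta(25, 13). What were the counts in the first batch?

11 responders and 3 non-responders

Because Beta–binomial updating is additive in the counts, the combined data contributed (α_post−α_prior, β_post−β_prior) successes and failures.
Total across both batches: 25−11=14 responders, 13−6=7 non-responders.
Subtract the second batch: 14−3=11 responders and 7−4=3 non-responders.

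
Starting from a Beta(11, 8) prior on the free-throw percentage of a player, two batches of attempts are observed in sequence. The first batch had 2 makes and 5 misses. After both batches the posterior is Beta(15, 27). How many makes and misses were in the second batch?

2 makes and 14 misses

Because Beta–binomial updating is additive in the counts, the combined data contributed (α_post−α_prior, β_post−β_prior) successes and failures.
Total across both batches: 15−11=4 makes, 27−8=19 misses.
Subtract the first batch: 4−2=2 makes and 19−5=14 misses.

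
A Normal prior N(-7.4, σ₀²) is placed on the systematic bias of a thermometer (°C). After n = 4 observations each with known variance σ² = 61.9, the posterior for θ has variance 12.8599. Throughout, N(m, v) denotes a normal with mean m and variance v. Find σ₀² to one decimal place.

Posterior precision equals prior precision plus data precision: 1/σ_n² = 1/σ₀² + n/σ².
So 1/σ₀² = 1/12.8599 − 4/61.9 = 0.077761 − 0.064620 = 0.013141.
Hence σ₀² = 1/0.013141 ≈ 76.1.

σ₀² = 76.1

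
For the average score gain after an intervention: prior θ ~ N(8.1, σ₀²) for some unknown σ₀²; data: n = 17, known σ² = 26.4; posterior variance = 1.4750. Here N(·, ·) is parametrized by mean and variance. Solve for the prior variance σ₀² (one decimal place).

σ₀² = 29.4

For the Normal–Normal model with known σ², precisions add: τ_n = τ₀ + n/σ².
So 1/σ₀² = 1/1.4750 − 17/26.4 = 0.677966 − 0.643939 = 0.034027.
Hence σ₀² = 1/0.034027 ≈ 29.4.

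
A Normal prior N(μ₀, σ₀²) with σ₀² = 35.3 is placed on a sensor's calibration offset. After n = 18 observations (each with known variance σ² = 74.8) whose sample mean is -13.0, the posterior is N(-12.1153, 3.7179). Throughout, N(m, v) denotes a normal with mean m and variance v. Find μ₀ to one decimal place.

μ₀ = -4.6

The posterior mean is a precision-weighted average: μ_n = (τ₀μ₀ + τ_data·x̄)/(τ₀+τ_data), with τ₀=1/σ₀² and τ_data=n/σ².
Here τ₀ = 1/35.3 = 0.028329 and τ_data = 18/74.8 = 0.240642, so τ_n = 0.268971.
Rearranging for μ₀: μ₀ = (μ_n·τ_n − τ_data·x̄)/τ₀ = (-12.1153·0.268971 − 0.240642·-13.0) / 0.028329 = -0.130318/0.028329 ≈ -4.6.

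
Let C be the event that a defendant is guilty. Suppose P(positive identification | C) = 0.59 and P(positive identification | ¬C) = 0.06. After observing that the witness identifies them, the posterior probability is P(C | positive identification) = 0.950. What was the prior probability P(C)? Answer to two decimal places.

P(C) = 0.66

In odds form, posterior odds = prior odds × likelihood ratio, so prior odds = posterior odds ÷ LR.
Posterior odds = 0.950/(1−0.950) = 19.0000. LR = 0.59/0.06 = 9.8333.
Prior odds = 19.0000/9.8333 = 1.9322, so P(C) = 1.9322/(1+1.9322) ≈ 0.66.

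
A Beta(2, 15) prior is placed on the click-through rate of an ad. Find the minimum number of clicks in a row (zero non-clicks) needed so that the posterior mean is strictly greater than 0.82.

After k clicks and 0 non-clicks the posterior is Beta(2+k, 15), with mean (2+k)/(2+15+k).
Set (2+k)/(17+k) > 0.82 and solve: k > (0.82·17 − 2)/(1 − 0.82) = 66.333.
The smallest integer exceeding 66.333 is 67.

k = 67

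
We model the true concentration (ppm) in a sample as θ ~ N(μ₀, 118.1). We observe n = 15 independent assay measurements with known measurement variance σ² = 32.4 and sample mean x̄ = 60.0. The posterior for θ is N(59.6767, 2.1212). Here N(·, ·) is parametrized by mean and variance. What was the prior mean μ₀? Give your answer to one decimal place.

With known observation variance, the Normal–Normal posterior has precision τ_n = τ₀ + n/σ² and mean μ_n = (τ₀μ₀ + (n/σ²)x̄)/τ_n.
Here τ₀ = 1/118.1 = 0.008467 and τ_data = 15/32.4 = 0.462963, so τ_n = 0.471430.
Rearranging for μ₀: μ₀ = (μ_n·τ_n − τ_data·x̄)/τ₀ = (59.6767·0.471430 − 0.462963·60.0) / 0.008467 = 0.355607/0.008467 ≈ 42.0.

μ₀ = 42.0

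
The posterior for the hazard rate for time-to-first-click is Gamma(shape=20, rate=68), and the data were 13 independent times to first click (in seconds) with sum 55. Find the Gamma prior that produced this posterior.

For an exponential likelihood with a Gamma(α, β) prior on the rate, n observations with total T give posterior Gamma(α+n, β+T).
So α = 20 − 13 = 7 and β = 68 − 55 = 13.

Gamma(shape=7, rate=13)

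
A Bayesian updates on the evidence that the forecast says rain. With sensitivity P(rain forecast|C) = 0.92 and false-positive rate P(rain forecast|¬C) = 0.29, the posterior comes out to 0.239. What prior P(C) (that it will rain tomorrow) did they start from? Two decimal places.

Bayes' rule in odds form gives O(C|E) = O(C)·[P(E|C)/P(E|¬C)], hence O(C) = O(C|E)/LR.
Posterior odds = 0.239/(1−0.239) = 0.3141. LR = 0.92/0.29 = 3.1724.
Prior odds = 0.3141/3.1724 = 0.0990, so P(C) = 0.0990/(1+0.0990) ≈ 0.09.

P(C) = 0.09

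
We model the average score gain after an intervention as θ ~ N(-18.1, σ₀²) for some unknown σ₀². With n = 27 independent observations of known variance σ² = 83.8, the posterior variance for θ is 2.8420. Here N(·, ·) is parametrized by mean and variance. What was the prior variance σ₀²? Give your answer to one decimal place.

σ₀² = 33.7

Posterior precision equals prior precision plus data precision: 1/σ_n² = 1/σ₀² + n/σ².
So 1/σ₀² = 1/2.8420 − 27/83.8 = 0.351865 − 0.322196 = 0.029669.
Hence σ₀² = 1/0.029669 ≈ 33.7.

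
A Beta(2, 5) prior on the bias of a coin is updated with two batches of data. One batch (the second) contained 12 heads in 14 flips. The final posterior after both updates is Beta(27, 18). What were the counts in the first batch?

Because Beta–binomial updating is additive in the counts, the combined data contributed (α_post−α_prior, β_post−β_prior) successes and failures.
Total across both batches: 27−2=25 heads, 18−5=13 tails.
Subtract the second batch: 25−12=13 heads and 13−2=11 tails.

13 heads and 11 tails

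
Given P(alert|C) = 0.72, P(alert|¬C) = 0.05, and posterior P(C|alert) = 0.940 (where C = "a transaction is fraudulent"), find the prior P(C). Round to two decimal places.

P(C) = 0.52

Bayes' rule in odds form gives O(C|E) = O(C)·[P(E|C)/P(E|¬C)], hence O(C) = O(C|E)/LR.
Posterior odds = 0.940/(1−0.940) = 15.6667. LR = 0.72/0.05 = 14.4000.
Prior odds = 15.6667/14.4000 = 1.0880, so P(C) = 1.0880/(1+1.0880) ≈ 0.52.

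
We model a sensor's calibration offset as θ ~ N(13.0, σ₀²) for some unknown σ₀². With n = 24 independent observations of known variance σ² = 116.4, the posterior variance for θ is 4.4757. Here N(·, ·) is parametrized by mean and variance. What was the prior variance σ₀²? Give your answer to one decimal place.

σ₀² = 58.0

For the Normal–Normal model with known σ², precisions add: τ_n = τ₀ + n/σ².
So 1/σ₀² = 1/4.4757 − 24/116.4 = 0.223429 − 0.206186 = 0.017243.
Hence σ₀² = 1/0.017243 ≈ 58.0.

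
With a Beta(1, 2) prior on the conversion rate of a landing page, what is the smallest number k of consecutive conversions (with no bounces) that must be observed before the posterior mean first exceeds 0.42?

After k conversions and 0 bounces the posterior is Beta(1+k, 2), with mean (1+k)/(1+2+k).
Set (1+k)/(3+k) > 0.42 and solve: k > (0.42·3 − 1)/(1 − 0.42) = 0.448.
The smallest integer exceeding 0.448 is 1.

k = 1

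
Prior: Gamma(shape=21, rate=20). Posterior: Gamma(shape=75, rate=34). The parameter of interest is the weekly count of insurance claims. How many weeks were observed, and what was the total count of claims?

n = 14 weeks with total 54 claims

Gamma–Poisson conjugacy: posterior shape = α + Σxᵢ, posterior rate = β + n.
Matching: Σxᵢ = 75 − 21 = 54 and n = 34 − 20 = 14.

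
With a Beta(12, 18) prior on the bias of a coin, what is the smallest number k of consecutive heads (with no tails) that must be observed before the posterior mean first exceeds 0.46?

k = 4

After k heads and 0 tails the posterior is Beta(12+k, 18), with mean (12+k)/(12+18+k).
Set (12+k)/(30+k) > 0.46 and solve: k > (0.46·30 − 12)/(1 − 0.46) = 3.333.
The smallest integer exceeding 3.333 is 4, and checking k=4: (16)/(34) = 0.4706 > 0.46.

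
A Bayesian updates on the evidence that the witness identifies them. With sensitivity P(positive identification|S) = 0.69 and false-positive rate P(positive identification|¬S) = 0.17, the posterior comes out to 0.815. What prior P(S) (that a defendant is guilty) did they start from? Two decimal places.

P(S) = 0.52

Bayes' rule in odds form gives O(S|E) = O(S)·[P(E|S)/P(E|¬S)], hence O(S) = O(S|E)/LR.
Posterior odds = 0.815/(1−0.815) = 4.4054. LR = 0.69/0.17 = 4.0588.
Prior odds = 4.4054/4.0588 = 1.0854, so P(S) = 1.0854/(1+1.0854) ≈ 0.52.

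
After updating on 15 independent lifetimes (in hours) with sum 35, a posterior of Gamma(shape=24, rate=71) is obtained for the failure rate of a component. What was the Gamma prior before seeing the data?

Gamma–exponential conjugacy: posterior shape = α + n, posterior rate = β + Σtᵢ.
So α = 24 − 15 = 9 and β = 71 − 35 = 36.

Gamma(shape=9, rate=36)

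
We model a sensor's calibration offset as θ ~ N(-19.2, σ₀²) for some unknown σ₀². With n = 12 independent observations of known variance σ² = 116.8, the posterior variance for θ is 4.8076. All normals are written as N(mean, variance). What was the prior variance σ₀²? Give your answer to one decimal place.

σ₀² = 9.5

For the Normal–Normal model with known σ², precisions add: τ_n = τ₀ + n/σ².
So 1/σ₀² = 1/4.8076 − 12/116.8 = 0.208004 − 0.102740 = 0.105264.
Hence σ₀² = 1/0.105264 ≈ 9.5.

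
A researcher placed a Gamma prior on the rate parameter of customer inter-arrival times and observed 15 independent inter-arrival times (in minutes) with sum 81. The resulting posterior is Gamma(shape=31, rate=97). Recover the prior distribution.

Gamma(shape=16, rate=16)

Gamma–exponential conjugacy: posterior shape = α + n, posterior rate = β + Σtᵢ.
So α = 31 − 15 = 16 and β = 97 − 81 = 16.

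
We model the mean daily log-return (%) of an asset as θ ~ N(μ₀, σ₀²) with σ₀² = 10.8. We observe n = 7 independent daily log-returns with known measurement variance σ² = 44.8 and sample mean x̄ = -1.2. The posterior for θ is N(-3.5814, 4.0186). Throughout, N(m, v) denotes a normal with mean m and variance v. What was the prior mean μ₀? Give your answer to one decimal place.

The posterior mean is a precision-weighted average: μ_n = (τ₀μ₀ + τ_data·x̄)/(τ₀+τ_data), with τ₀=1/σ₀² and τ_data=n/σ².
Here τ₀ = 1/10.8 = 0.092593 and τ_data = 7/44.8 = 0.156250, so τ_n = 0.248843.
Rearranging for μ₀: μ₀ = (μ_n·τ_n − τ_data·x̄)/τ₀ = (-3.5814·0.248843 − 0.156250·-1.2) / 0.092593 = -0.703706/0.092593 ≈ -7.6.

μ₀ = -7.6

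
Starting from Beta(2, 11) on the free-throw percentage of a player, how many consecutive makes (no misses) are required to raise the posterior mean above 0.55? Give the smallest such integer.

k = 12

After k makes and 0 misses the posterior is Beta(2+k, 11), with mean (2+k)/(2+11+k).
Set (2+k)/(13+k) > 0.55 and solve: k > (0.55·13 − 2)/(1 − 0.55) = 11.444.
The smallest integer exceeding 11.444 is 12, and checking k=12: (14)/(25) = 0.5600 > 0.55.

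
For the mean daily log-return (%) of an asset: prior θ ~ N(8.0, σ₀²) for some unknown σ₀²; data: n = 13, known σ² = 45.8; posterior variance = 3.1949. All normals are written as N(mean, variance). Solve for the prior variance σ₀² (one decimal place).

For the Normal–Normal model with known σ², precisions add: τ_n = τ₀ + n/σ².
So 1/σ₀² = 1/3.1949 − 13/45.8 = 0.312999 − 0.283843 = 0.029156.
Hence σ₀² = 1/0.029156 ≈ 34.3.

σ₀² = 34.3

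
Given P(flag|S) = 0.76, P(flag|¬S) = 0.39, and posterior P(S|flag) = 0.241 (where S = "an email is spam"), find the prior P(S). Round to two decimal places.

P(S) = 0.14

Bayes' rule in odds form gives O(S|E) = O(S)·[P(E|S)/P(E|¬S)], hence O(S) = O(S|E)/LR.
Posterior odds = 0.241/(1−0.241) = 0.3175. LR = 0.76/0.39 = 1.9487.
Prior odds = 0.3175/1.9487 = 0.1629, so P(S) = 0.1629/(1+0.1629) ≈ 0.14.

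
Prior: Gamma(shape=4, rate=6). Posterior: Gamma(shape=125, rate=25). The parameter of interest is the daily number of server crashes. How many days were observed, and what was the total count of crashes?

n = 19 days with total 121 crashes

Gamma–Poisson conjugacy: posterior shape = α + Σxᵢ, posterior rate = β + n.
Matching: Σxᵢ = 125 − 4 = 121 and n = 25 − 6 = 19.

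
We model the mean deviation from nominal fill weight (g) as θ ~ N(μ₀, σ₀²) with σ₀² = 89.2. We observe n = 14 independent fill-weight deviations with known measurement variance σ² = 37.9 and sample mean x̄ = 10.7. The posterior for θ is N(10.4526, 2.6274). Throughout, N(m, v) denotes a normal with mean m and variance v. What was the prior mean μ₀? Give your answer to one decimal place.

μ₀ = 2.3

The posterior mean is a precision-weighted average: μ_n = (τ₀μ₀ + τ_data·x̄)/(τ₀+τ_data), with τ₀=1/σ₀² and τ_data=n/σ².
Here τ₀ = 1/89.2 = 0.011211 and τ_data = 14/37.9 = 0.369393, so τ_n = 0.380604.
Rearranging for μ₀: μ₀ = (μ_n·τ_n − τ_data·x̄)/τ₀ = (10.4526·0.380604 − 0.369393·10.7) / 0.011211 = 0.025796/0.011211 ≈ 2.3.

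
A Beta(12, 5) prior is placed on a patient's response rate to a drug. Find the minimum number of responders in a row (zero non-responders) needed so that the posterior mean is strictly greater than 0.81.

k = 10

After k responders and 0 non-responders the posterior is Beta(12+k, 5), with mean (12+k)/(12+5+k).
Set (12+k)/(17+k) > 0.81 and solve: k > (0.81·17 − 12)/(1 − 0.81) = 9.316.
The smallest integer exceeding 9.316 is 10.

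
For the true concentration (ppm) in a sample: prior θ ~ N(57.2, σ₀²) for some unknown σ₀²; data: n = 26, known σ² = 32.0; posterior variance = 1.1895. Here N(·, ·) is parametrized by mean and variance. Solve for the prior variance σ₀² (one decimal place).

For the Normal–Normal model with known σ², precisions add: τ_n = τ₀ + n/σ².
So 1/σ₀² = 1/1.1895 − 26/32.0 = 0.840689 − 0.812500 = 0.028189.
Hence σ₀² = 1/0.028189 ≈ 35.5.

σ₀² = 35.5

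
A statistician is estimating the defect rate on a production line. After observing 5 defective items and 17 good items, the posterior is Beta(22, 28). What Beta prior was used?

Beta(17, 11)

Under Beta–binomial conjugacy the posterior parameters are (α+s, β+f).
So α = 22 − 5 = 17 and β = 28 − 17 = 11.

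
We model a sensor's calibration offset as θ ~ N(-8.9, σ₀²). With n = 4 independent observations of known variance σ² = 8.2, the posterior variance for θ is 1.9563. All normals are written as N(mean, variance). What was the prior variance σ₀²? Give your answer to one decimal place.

Posterior precision equals prior precision plus data precision: 1/σ_n² = 1/σ₀² + n/σ².
So 1/σ₀² = 1/1.9563 − 4/8.2 = 0.511169 − 0.487805 = 0.023364.
Hence σ₀² = 1/0.023364 ≈ 42.8.

σ₀² = 42.8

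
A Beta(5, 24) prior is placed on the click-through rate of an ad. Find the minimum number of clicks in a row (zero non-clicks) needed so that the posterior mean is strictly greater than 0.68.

k = 47

After k clicks and 0 non-clicks the posterior is Beta(5+k, 24), with mean (5+k)/(5+24+k).
Set (5+k)/(29+k) > 0.68 and solve: k > (0.68·29 − 5)/(1 − 0.68) = 46.000.
The smallest integer exceeding 46.000 is 47.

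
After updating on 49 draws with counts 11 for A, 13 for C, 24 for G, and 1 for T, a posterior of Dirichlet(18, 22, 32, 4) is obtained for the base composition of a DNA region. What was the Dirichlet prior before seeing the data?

Dirichlet(7, 9, 8, 3)

For a Dirichlet(α) prior with multinomial counts c, the posterior is Dirichlet(α + c) componentwise.
Subtract each count from the matching posterior parameter: 18−11=7, 22−13=9, 32−24=8, 4−1=3.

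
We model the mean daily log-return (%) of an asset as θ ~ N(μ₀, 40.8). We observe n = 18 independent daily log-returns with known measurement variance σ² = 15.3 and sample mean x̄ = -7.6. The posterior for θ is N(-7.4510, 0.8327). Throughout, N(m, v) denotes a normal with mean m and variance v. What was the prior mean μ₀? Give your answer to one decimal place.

With known observation variance, the Normal–Normal posterior has precision τ_n = τ₀ + n/σ² and mean μ_n = (τ₀μ₀ + (n/σ²)x̄)/τ_n.
Here τ₀ = 1/40.8 = 0.024510 and τ_data = 18/15.3 = 1.176471, so τ_n = 1.200981.
Rearranging for μ₀: μ₀ = (μ_n·τ_n − τ_data·x̄)/τ₀ = (-7.4510·1.200981 − 1.176471·-7.6) / 0.024510 = -0.007330/0.024510 ≈ -0.3.

μ₀ = -0.3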